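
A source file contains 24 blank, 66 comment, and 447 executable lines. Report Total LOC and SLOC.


Total LOC = blank + comment + code
Total LOC = 24 + 66 + 447 = 537
SLOC (source only) = code = 447

Total LOC: 537, SLOC: 447


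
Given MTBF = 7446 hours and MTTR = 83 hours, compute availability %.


Availability = MTBF / (MTBF + MTTR)
Availability = 7446 / (7446 + 83)
Availability = 7446 / 7529
Availability = 98.8976%

98.8976%


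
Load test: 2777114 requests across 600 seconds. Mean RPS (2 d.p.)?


Formula: throughput = requests / seconds
throughput = 2777114 / 600
throughput = 4628.52 requests/second

4628.52 requests/second


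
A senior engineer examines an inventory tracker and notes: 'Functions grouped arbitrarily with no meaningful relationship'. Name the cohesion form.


Reasoning: Worst: random grouping
Type: Coincidental cohesion

Coincidental cohesion


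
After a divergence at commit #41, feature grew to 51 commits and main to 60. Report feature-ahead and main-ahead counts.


Common ancestor: commit #41
feature commits after divergence: 51 - 41 = 10
main commits after divergence: 60 - 41 = 19
feature is 10 commits ahead of main
main is 19 commits ahead of feature

feature ahead: 10, main ahead: 19


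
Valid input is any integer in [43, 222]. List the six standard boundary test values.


Range: [43, 222]
Boundaries: just below min, min, min+1, max-1, max, just above max
Values: [42, 43, 44, 221, 222, 223]

[42, 43, 44, 221, 222, 223]


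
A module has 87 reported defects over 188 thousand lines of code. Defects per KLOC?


Defect density = defects / KLOC
Defect density = 87 / 188
Defect density = 0.463 defects/KLOC

0.463 defects/KLOC


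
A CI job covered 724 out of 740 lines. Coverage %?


Coverage = covered / total * 100
Coverage = 724 / 740 * 100
Coverage = 97.84%

97.84%


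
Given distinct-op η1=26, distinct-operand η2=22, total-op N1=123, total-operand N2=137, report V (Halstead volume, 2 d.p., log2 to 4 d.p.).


Formula: V = N * log2(η), where N = N1 + N2 and η = η1 + η2
η = 26 + 22 = 48
N = 123 + 137 = 260
log2(48) ≈ 5.5850
V = 260 * 5.5850 = 1452.10

1452.10


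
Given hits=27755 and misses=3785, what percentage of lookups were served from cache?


Formula: hit rate = hits / (hits + misses) * 100
hit rate = 27755 / (27755 + 3785) * 100
hit rate = 27755 / 31540 * 100
hit rate = 88.0%

88.0%


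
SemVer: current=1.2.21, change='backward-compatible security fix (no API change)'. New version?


Current: 1.2.21
Change category: 'backward-compatible security fix (no API change)' → patch bump
SemVer rule: patch bump → increment PATCH (MAJOR and MINOR unchanged)
New: 1.2.22

1.2.22


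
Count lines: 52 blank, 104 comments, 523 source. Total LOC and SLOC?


Total LOC = blank + comment + code
Total LOC = 52 + 104 + 523 = 679
SLOC (source only) = code = 523

Total LOC: 679, SLOC: 523


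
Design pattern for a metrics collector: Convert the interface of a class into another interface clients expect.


This matches the Adapter pattern

Adapter


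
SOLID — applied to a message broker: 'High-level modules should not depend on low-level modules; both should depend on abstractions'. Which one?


This describes the Dependency Inversion Principle (DIP)

Dependency Inversion Principle (DIP)


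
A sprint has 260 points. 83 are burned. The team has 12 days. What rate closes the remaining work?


Formula: Required rate = Remaining points / Days left
Remaining = 260 - 83 = 177 points
Required rate = 177 / 12 = 14.75 points/day

14.75 points/day


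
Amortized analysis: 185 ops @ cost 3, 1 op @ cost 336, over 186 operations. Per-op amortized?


Formula: Amortized cost = Total cost / Operations
Total cost = (185 * 3) + (1 * 336)
Total cost = 555 + 336 = 891
Amortized = 891 / 186 = 4.7903

4.7903


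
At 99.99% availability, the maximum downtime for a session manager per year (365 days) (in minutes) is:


Formula: allowed downtime = period * (100 - SLA) / 100
Period (year (365 days)) = 525600 minutes
Unavailability fraction = (100 - 99.99) / 100
Allowed downtime = 525600 * (100 - 99.99) / 100
Allowed downtime = 52.56 minutes

52.56 minutes


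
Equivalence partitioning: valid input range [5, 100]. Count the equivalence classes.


Valid range: [5, 100]
Class 1: x < 5 — invalid
Class 2: 5 ≤ x ≤ 100 — valid
Class 3: x > 100 — invalid
Total equivalence classes: 3

3 equivalence classes


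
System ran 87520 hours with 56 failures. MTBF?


Formula: MTBF = Total operating time / Number of failures
MTBF = 87520 / 56
MTBF = 1562.86 hours

1562.86 hours


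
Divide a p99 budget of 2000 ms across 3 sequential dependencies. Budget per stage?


Formula: per_stage = total_budget / stages
per_stage = 2000 / 3
per_stage = 666.67 ms

666.67 ms


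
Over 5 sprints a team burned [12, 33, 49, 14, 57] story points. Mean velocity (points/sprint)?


Formula: Avg velocity = Total points / Number of sprints
Points: [12, 33, 49, 14, 57]
Sum = 12 + 33 + 49 + 14 + 57 = 165
Avg velocity = 165 / 5 = 33.0 points/sprint

33.0 points/sprint


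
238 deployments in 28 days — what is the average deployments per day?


Formula: deployments per day = releases / days
= 238 / 28
= 8.5 deploys/day
(equivalently, 59.5 deploys/week)

8.5 deploys/day


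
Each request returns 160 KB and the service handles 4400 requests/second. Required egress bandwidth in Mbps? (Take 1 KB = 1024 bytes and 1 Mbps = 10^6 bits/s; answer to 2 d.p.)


Formula: Mbps = payload_bytes * RPS * 8 / 1e6
Payload per request = 160 KB = 160 * 1024 = 163840 bytes
Total bytes/sec = 163840 * 4400 = 720896000
Total bits/sec = 720896000 * 8 = 5767168000
Mbps = 5767168000 / 1e6 = 5767.17

5767.17 Mbps


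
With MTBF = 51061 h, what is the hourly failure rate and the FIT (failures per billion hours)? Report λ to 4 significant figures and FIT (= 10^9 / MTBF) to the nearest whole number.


Formula: λ = 1 / MTBF; FIT = λ × 1e9 = 1e9 / MTBF
λ = 1 / 51061 ≈ 1.958e-05 failures/hour
FIT = 1e9 / 51061 ≈ 19584 failures per 1e9 hours (nearest whole number)

λ = 1.958e-05 /h, FIT = 19584


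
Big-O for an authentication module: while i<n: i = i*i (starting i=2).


Reasoning: squaring drives double-exponential growth; iterations ~ log log n
Complexity: O(log log n)

O(log log n)


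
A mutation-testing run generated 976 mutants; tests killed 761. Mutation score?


Mutation score = killed / total * 100
Mutation score = 761 / 976 * 100
Mutation score = 77.97%

77.97%


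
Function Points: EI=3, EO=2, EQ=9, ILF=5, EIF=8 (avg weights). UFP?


UFP = EI*4 + EO*5 + EQ*4 + ILF*10 + EIF*7
UFP = 3*4 + 2*5 + 9*4 + 5*10 + 8*7
UFP = 12 + 10 + 36 + 50 + 56
UFP = 164

164


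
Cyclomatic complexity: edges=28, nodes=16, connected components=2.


Formula: V(G) = E - N + 2P
V(G) = 28 - 16 + 2*2
V(G) = 12 + 4
V(G) = 16

16


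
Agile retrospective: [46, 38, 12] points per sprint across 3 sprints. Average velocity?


Formula: Avg velocity = Total points / Number of sprints
Points: [46, 38, 12]
Sum = 46 + 38 + 12 = 96
Avg velocity = 96 / 3 = 32.0 points/sprint

32.0 points/sprint


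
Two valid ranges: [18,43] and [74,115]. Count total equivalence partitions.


Valid ranges: [18,43] and [74,115]
Class 1: x < 18 — invalid
Class 2: 18 ≤ x ≤ 43 — valid
Class 3: 43 < x < 74 — invalid (gap between ranges)
Class 4: 74 ≤ x ≤ 115 — valid
Class 5: x > 115 — invalid
Total equivalence classes: 5

5 equivalence classes


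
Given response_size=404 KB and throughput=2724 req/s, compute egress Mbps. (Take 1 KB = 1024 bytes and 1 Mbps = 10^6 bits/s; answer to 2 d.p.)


Formula: Mbps = payload_bytes * RPS * 8 / 1e6
Payload per request = 404 KB = 404 * 1024 = 413696 bytes
Total bytes/sec = 413696 * 2724 = 1126907904
Total bits/sec = 1126907904 * 8 = 9015263232
Mbps = 9015263232 / 1e6 = 9015.26

9015.26 Mbps


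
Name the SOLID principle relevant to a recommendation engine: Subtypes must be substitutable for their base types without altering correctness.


This describes the Liskov Substitution Principle (LSP)

Liskov Substitution Principle (LSP)


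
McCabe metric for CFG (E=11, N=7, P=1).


Formula: V(G) = E - N + 2P
V(G) = 11 - 7 + 2*1
V(G) = 4 + 2
V(G) = 6

6


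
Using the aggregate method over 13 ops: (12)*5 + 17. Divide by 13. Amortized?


Formula: Amortized cost = Total cost / Operations
Total cost = (12 * 5) + (1 * 17)
Total cost = 60 + 17 = 77
Amortized = 77 / 13 = 5.9231

5.9231


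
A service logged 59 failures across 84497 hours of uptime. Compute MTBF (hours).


Formula: MTBF = Total operating time / Number of failures
MTBF = 84497 / 59
MTBF = 1432.15 hours

1432.15 hours


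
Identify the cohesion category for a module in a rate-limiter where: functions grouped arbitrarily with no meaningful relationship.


Reasoning: Worst: random grouping
Type: Coincidental cohesion

Coincidental cohesion


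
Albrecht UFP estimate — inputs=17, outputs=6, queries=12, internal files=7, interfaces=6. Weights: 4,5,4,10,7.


UFP = EI*4 + EO*5 + EQ*4 + ILF*10 + EIF*7
UFP = 17*4 + 6*5 + 12*4 + 7*10 + 6*7
UFP = 68 + 30 + 48 + 70 + 42
UFP = 258

258


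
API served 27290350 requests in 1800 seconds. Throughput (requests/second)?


Formula: throughput = requests / seconds
throughput = 27290350 / 1800
throughput = 15161.31 requests/second

15161.31 requests/second


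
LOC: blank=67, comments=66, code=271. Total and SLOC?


Total LOC = blank + comment + code
Total LOC = 67 + 66 + 271 = 404
SLOC (source only) = code = 271

Total LOC: 404, SLOC: 271


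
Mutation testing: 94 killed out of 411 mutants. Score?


Mutation score = killed / total * 100
Mutation score = 94 / 411 * 100
Mutation score = 22.87%

22.87%


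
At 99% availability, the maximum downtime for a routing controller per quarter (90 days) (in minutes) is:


Formula: allowed downtime = period * (100 - SLA) / 100
Period (quarter (90 days)) = 129600 minutes
Unavailability fraction = (100 - 99.0) / 100
Allowed downtime = 129600 * (100 - 99.0) / 100
Allowed downtime = 1296.0 minutes

1296.0 minutes


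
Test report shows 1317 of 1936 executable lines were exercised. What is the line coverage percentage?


Coverage = covered / total * 100
Coverage = 1317 / 1936 * 100
Coverage = 68.03%

68.03%


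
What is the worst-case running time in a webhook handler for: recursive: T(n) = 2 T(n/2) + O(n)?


Reasoning: master theorem case 2 (merge-sort recurrence)
Complexity: O(n log n)

O(n log n)


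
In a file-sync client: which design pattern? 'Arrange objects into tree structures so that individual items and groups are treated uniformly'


This matches the Composite pattern

Composite


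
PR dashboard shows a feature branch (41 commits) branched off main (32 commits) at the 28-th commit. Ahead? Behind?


Common ancestor: commit #28
feature commits after divergence: 41 - 28 = 13
main commits after divergence: 32 - 28 = 4
feature is 13 commits ahead of main
main is 4 commits ahead of feature

feature ahead: 13, main ahead: 4


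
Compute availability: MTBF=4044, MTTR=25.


Availability = MTBF / (MTBF + MTTR)
Availability = 4044 / (4044 + 25)
Availability = 4044 / 4069
Availability = 99.3856%

99.3856%


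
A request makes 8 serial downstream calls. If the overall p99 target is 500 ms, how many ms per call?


Formula: per_stage = total_budget / stages
per_stage = 500 / 8
per_stage = 62.5 ms

62.5 ms


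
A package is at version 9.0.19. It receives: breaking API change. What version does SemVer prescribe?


Current: 9.0.19
Change category: 'breaking API change' → major bump
SemVer rule: major bump → increment MAJOR, reset MINOR and PATCH to 0
New: 10.0.0

10.0.0


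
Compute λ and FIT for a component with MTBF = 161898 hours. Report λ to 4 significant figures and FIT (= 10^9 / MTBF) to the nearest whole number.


Formula: λ = 1 / MTBF; FIT = λ × 1e9 = 1e9 / MTBF
λ = 1 / 161898 ≈ 6.177e-06 failures/hour
FIT = 1e9 / 161898 ≈ 6177 failures per 1e9 hours (nearest whole number)

λ = 6.177e-06 /h, FIT = 6177


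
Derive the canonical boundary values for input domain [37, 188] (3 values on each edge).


Range: [37, 188]
Boundaries: just below min, min, min+1, max-1, max, just above max
Values: [36, 37, 38, 187, 188, 189]

[36, 37, 38, 187, 188, 189]


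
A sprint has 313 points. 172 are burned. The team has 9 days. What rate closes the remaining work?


Formula: Required rate = Remaining points / Days left
Remaining = 313 - 172 = 141 points
Required rate = 141 / 9 = 15.67 points/day

15.67 points/day


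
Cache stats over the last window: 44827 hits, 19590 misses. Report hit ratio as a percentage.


Formula: hit rate = hits / (hits + misses) * 100
hit rate = 44827 / (44827 + 19590) * 100
hit rate = 44827 / 64417 * 100
hit rate = 69.59%

69.59%


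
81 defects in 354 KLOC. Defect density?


Defect density = defects / KLOC
Defect density = 81 / 354
Defect density = 0.229 defects/KLOC

0.229 defects/KLOC


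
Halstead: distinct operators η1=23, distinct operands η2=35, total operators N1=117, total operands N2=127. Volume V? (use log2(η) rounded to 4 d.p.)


Formula: V = N * log2(η), where N = N1 + N2 and η = η1 + η2
η = 23 + 35 = 58
N = 117 + 127 = 244
log2(58) ≈ 5.8580
V = 244 * 5.8580 = 1429.35

1429.35


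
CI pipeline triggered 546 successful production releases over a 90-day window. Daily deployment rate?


Formula: deployments per day = releases / days
= 546 / 90
= 6.067 deploys/day
(equivalently, 42.47 deploys/week)

6.067 deploys/day


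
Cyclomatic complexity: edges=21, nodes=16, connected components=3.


Formula: V(G) = E - N + 2P
V(G) = 21 - 16 + 2*3
V(G) = 5 + 6
V(G) = 11

11


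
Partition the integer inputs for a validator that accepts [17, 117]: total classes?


Valid range: [17, 117]
Class 1: x < 17 — invalid
Class 2: 17 ≤ x ≤ 117 — valid
Class 3: x > 117 — invalid
Total equivalence classes: 3

3 equivalence classes


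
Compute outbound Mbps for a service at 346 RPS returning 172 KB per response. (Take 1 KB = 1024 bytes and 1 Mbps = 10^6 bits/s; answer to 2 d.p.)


Formula: Mbps = payload_bytes * RPS * 8 / 1e6
Payload per request = 172 KB = 172 * 1024 = 176128 bytes
Total bytes/sec = 176128 * 346 = 60940288
Total bits/sec = 60940288 * 8 = 487522304
Mbps = 487522304 / 1e6 = 487.52

487.52 Mbps


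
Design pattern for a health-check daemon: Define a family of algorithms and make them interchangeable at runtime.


This matches the Strategy pattern

Strategy


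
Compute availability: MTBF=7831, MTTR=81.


Availability = MTBF / (MTBF + MTTR)
Availability = 7831 / (7831 + 81)
Availability = 7831 / 7912
Availability = 98.9762%

98.9762%


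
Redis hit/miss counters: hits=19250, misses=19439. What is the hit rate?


Formula: hit rate = hits / (hits + misses) * 100
hit rate = 19250 / (19250 + 19439) * 100
hit rate = 19250 / 38689 * 100
hit rate = 49.76%

49.76%


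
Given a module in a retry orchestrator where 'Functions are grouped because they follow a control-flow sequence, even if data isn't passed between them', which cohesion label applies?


Reasoning: Grouped by order of execution within a routine, not by data flow
Type: Procedural cohesion

Procedural cohesion


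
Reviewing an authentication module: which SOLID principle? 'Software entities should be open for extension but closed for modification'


This describes the Open/Closed Principle (OCP)

Open/Closed Principle (OCP)


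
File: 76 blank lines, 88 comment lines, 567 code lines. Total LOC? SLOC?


Total LOC = blank + comment + code
Total LOC = 76 + 88 + 567 = 731
SLOC (source only) = code = 567

Total LOC: 731, SLOC: 567


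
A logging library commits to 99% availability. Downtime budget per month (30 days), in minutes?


Formula: allowed downtime = period * (100 - SLA) / 100
Period (month (30 days)) = 43200 minutes
Unavailability fraction = (100 - 99.0) / 100
Allowed downtime = 43200 * (100 - 99.0) / 100
Allowed downtime = 432.0 minutes

432.0 minutes


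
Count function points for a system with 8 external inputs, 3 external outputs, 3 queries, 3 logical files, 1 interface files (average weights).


UFP = EI*4 + EO*5 + EQ*4 + ILF*10 + EIF*7
UFP = 8*4 + 3*5 + 3*4 + 3*10 + 1*7
UFP = 32 + 15 + 12 + 30 + 7
UFP = 96

96


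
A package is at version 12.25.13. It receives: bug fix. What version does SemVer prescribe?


Current: 12.25.13
Change category: 'bug fix' → patch bump
SemVer rule: patch bump → increment PATCH (MAJOR and MINOR unchanged)
New: 12.25.14

12.25.14


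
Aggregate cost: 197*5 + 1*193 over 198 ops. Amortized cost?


Formula: Amortized cost = Total cost / Operations
Total cost = (197 * 5) + (1 * 193)
Total cost = 985 + 193 = 1178
Amortized = 1178 / 198 = 5.9495

5.9495


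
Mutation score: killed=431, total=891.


Mutation score = killed / total * 100
Mutation score = 431 / 891 * 100
Mutation score = 48.37%

48.37%


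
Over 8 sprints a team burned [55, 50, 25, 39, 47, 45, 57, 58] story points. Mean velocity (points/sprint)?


Formula: Avg velocity = Total points / Number of sprints
Points: [55, 50, 25, 39, 47, 45, 57, 58]
Sum = 55 + 50 + 25 + 39 + 47 + 45 + 57 + 58 = 376
Avg velocity = 376 / 8 = 47.0 points/sprint

47.0 points/sprint


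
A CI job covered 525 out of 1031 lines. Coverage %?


Coverage = covered / total * 100
Coverage = 525 / 1031 * 100
Coverage = 50.92%

50.92%


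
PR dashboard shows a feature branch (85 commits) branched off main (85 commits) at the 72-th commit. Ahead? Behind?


Common ancestor: commit #72
feature commits after divergence: 85 - 72 = 13
main commits after divergence: 85 - 72 = 13
feature is 13 commits ahead of main
main is 13 commits ahead of feature

feature ahead: 13, main ahead: 13


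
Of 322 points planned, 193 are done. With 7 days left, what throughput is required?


Formula: Required rate = Remaining points / Days left
Remaining = 322 - 193 = 129 points
Required rate = 129 / 7 = 18.43 points/day

18.43 points/day


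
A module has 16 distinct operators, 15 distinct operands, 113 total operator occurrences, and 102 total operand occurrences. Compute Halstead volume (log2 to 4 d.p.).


Formula: V = N * log2(η), where N = N1 + N2 and η = η1 + η2
η = 16 + 15 = 31
N = 113 + 102 = 215
log2(31) ≈ 4.9542
V = 215 * 4.9542 = 1065.15

1065.15


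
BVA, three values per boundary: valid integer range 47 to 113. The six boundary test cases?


Range: [47, 113]
Boundaries: just below min, min, min+1, max-1, max, just above max
Values: [46, 47, 48, 112, 113, 114]

[46, 47, 48, 112, 113, 114]


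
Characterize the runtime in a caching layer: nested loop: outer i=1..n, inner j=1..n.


Reasoning: n iterations times n iterations
Complexity: O(n^2)

O(n^2)


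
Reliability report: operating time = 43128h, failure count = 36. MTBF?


Formula: MTBF = Total operating time / Number of failures
MTBF = 43128 / 36
MTBF = 1198.0 hours

1198.0 hours


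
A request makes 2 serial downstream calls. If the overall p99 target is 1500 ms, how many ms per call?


Formula: per_stage = total_budget / stages
per_stage = 1500 / 2
per_stage = 750.0 ms

750.0 ms


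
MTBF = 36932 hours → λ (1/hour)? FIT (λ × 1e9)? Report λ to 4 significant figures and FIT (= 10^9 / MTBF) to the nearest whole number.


Formula: λ = 1 / MTBF; FIT = λ × 1e9 = 1e9 / MTBF
λ = 1 / 36932 ≈ 2.708e-05 failures/hour
FIT = 1e9 / 36932 ≈ 27077 failures per 1e9 hours (nearest whole number)

λ = 2.708e-05 /h, FIT = 27077


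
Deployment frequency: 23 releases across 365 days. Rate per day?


Formula: deployments per day = releases / days
= 23 / 365
= 0.063 deploys/day
(equivalently, 0.44 deploys/week)

0.063 deploys/day


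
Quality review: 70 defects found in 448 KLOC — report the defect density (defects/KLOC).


Defect density = defects / KLOC
Defect density = 70 / 448
Defect density = 0.156 defects/KLOC

0.156 defects/KLOC


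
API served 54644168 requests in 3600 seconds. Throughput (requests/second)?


Formula: throughput = requests / seconds
throughput = 54644168 / 3600
throughput = 15178.94 requests/second

15178.94 requests/second


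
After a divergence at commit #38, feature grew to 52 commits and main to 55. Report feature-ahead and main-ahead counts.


Common ancestor: commit #38
feature commits after divergence: 52 - 38 = 14
main commits after divergence: 55 - 38 = 17
feature is 14 commits ahead of main
main is 17 commits ahead of feature

feature ahead: 14, main ahead: 17


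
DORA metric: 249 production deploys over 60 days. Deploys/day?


Formula: deployments per day = releases / days
= 249 / 60
= 4.15 deploys/day
(equivalently, 29.05 deploys/week)

4.15 deploys/day


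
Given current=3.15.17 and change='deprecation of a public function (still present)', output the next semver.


Current: 3.15.17
Change category: 'deprecation of a public function (still present)' → minor bump
SemVer rule: minor bump → increment MINOR, reset PATCH to 0 (MAJOR unchanged)
New: 3.16.0

3.16.0


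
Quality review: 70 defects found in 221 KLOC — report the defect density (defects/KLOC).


Defect density = defects / KLOC
Defect density = 70 / 221
Defect density = 0.317 defects/KLOC

0.317 defects/KLOC


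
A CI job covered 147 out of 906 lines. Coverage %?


Coverage = covered / total * 100
Coverage = 147 / 906 * 100
Coverage = 16.23%

16.23%


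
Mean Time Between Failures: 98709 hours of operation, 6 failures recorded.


Formula: MTBF = Total operating time / Number of failures
MTBF = 98709 / 6
MTBF = 16451.5 hours

16451.5 hours


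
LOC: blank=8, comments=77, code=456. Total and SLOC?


Total LOC = blank + comment + code
Total LOC = 8 + 77 + 456 = 541
SLOC (source only) = code = 456

Total LOC: 541, SLOC: 456


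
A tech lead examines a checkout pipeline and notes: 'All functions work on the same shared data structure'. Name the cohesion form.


Reasoning: Functions share data
Type: Communicational cohesion

Communicational cohesion


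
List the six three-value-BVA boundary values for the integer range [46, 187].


Range: [46, 187]
Boundaries: just below min, min, min+1, max-1, max, just above max
Values: [45, 46, 47, 186, 187, 188]

[45, 46, 47, 186, 187, 188]


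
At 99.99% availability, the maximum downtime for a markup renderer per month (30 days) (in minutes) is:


Formula: allowed downtime = period * (100 - SLA) / 100
Period (month (30 days)) = 43200 minutes
Unavailability fraction = (100 - 99.99) / 100
Allowed downtime = 43200 * (100 - 99.99) / 100
Allowed downtime = 4.32 minutes

4.32 minutes


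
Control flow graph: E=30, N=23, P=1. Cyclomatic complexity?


Formula: V(G) = E - N + 2P
V(G) = 30 - 23 + 2*1
V(G) = 7 + 2
V(G) = 9

9


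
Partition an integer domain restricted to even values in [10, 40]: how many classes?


Constraint: even integers in [10, 40]
Class 1: x < 10 — out-of-range invalid
Class 2: x in [10,40] but odd — wrong type invalid
Class 3: x in [10,40] and even — valid
Class 4: x > 40 — out-of-range invalid
Total equivalence classes: 4

4 equivalence classes


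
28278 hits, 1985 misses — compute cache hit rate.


Formula: hit rate = hits / (hits + misses) * 100
hit rate = 28278 / (28278 + 1985) * 100
hit rate = 28278 / 30263 * 100
hit rate = 93.44%

93.44%


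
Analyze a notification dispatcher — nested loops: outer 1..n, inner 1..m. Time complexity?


Reasoning: product of independent bounds
Complexity: O(n*m)

O(n*m)


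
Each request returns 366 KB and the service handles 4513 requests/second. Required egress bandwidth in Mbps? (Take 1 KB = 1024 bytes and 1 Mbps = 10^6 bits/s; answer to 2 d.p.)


Formula: Mbps = payload_bytes * RPS * 8 / 1e6
Payload per request = 366 KB = 366 * 1024 = 374784 bytes
Total bytes/sec = 374784 * 4513 = 1691400192
Total bits/sec = 1691400192 * 8 = 13531201536
Mbps = 13531201536 / 1e6 = 13531.2

13531.2 Mbps


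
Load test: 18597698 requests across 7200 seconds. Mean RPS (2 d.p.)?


Formula: throughput = requests / seconds
throughput = 18597698 / 7200
throughput = 2583.01 requests/second

2583.01 requests/second


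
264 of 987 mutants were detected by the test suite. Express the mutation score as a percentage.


Mutation score = killed / total * 100
Mutation score = 264 / 987 * 100
Mutation score = 26.75%

26.75%


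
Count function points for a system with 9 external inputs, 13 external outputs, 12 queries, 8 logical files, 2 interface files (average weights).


UFP = EI*4 + EO*5 + EQ*4 + ILF*10 + EIF*7
UFP = 9*4 + 13*5 + 12*4 + 8*10 + 2*7
UFP = 36 + 65 + 48 + 80 + 14
UFP = 243

243


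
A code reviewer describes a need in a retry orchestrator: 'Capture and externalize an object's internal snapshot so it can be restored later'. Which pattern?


This matches the Memento pattern

Memento


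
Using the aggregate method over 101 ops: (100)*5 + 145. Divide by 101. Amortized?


Formula: Amortized cost = Total cost / Operations
Total cost = (100 * 5) + (1 * 145)
Total cost = 500 + 145 = 645
Amortized = 645 / 101 = 6.3861

6.3861


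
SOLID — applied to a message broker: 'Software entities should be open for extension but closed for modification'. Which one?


This describes the Open/Closed Principle (OCP)

Open/Closed Principle (OCP)


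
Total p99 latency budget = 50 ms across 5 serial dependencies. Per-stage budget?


Formula: per_stage = total_budget / stages
per_stage = 50 / 5
per_stage = 10.0 ms

10.0 ms


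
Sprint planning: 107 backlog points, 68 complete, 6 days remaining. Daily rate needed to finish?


Formula: Required rate = Remaining points / Days left
Remaining = 107 - 68 = 39 points
Required rate = 39 / 6 = 6.5 points/day

6.5 points/day


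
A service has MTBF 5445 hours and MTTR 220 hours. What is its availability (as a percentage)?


Availability = MTBF / (MTBF + MTTR)
Availability = 5445 / (5445 + 220)
Availability = 5445 / 5665
Availability = 96.1165%

96.1165%


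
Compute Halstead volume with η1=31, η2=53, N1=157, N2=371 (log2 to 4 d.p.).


Formula: V = N * log2(η), where N = N1 + N2 and η = η1 + η2
η = 31 + 53 = 84
N = 157 + 371 = 528
log2(84) ≈ 6.3923
V = 528 * 6.3923 = 3375.13

3375.13


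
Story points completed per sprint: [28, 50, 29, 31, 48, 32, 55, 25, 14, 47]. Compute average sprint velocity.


Formula: Avg velocity = Total points / Number of sprints
Points: [28, 50, 29, 31, 48, 32, 55, 25, 14, 47]
Sum = 28 + 50 + 29 + 31 + 48 + 32 + 55 + 25 + 14 + 47 = 359
Avg velocity = 359 / 10 = 35.9 points/sprint

35.9 points/sprint


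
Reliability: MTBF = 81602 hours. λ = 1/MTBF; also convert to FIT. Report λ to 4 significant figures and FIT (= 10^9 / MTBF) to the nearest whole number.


Formula: λ = 1 / MTBF; FIT = λ × 1e9 = 1e9 / MTBF
λ = 1 / 81602 ≈ 1.225e-05 failures/hour
FIT = 1e9 / 81602 ≈ 12255 failures per 1e9 hours (nearest whole number)

λ = 1.225e-05 /h, FIT = 12255


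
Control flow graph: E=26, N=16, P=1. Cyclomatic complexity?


Formula: V(G) = E - N + 2P
V(G) = 26 - 16 + 2*1
V(G) = 10 + 2
V(G) = 12

12


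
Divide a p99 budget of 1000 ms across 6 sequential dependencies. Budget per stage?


Formula: per_stage = total_budget / stages
per_stage = 1000 / 6
per_stage = 166.67 ms

166.67 ms


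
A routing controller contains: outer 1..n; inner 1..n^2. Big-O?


Reasoning: n times n^2
Complexity: O(n^3)

O(n^3)


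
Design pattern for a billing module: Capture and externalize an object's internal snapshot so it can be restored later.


This matches the Memento pattern

Memento


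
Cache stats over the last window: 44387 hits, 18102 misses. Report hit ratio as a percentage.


Formula: hit rate = hits / (hits + misses) * 100
hit rate = 44387 / (44387 + 18102) * 100
hit rate = 44387 / 62489 * 100
hit rate = 71.03%

71.03%


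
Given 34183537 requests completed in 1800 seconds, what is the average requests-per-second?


Formula: throughput = requests / seconds
throughput = 34183537 / 1800
throughput = 18990.85 requests/second

18990.85 requests/second


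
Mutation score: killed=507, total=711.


Mutation score = killed / total * 100
Mutation score = 507 / 711 * 100
Mutation score = 71.31%

71.31%


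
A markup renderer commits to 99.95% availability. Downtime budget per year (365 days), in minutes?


Formula: allowed downtime = period * (100 - SLA) / 100
Period (year (365 days)) = 525600 minutes
Unavailability fraction = (100 - 99.95) / 100
Allowed downtime = 525600 * (100 - 99.95) / 100
Allowed downtime = 262.8 minutes

262.8 minutes


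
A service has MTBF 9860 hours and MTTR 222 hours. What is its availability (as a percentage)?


Availability = MTBF / (MTBF + MTTR)
Availability = 9860 / (9860 + 222)
Availability = 9860 / 10082
Availability = 97.7981%

97.7981%


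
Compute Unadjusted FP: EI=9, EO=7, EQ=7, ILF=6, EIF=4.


UFP = EI*4 + EO*5 + EQ*4 + ILF*10 + EIF*7
UFP = 9*4 + 7*5 + 7*4 + 6*10 + 4*7
UFP = 36 + 35 + 28 + 60 + 28
UFP = 187

187


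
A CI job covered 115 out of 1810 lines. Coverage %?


Coverage = covered / total * 100
Coverage = 115 / 1810 * 100
Coverage = 6.35%

6.35%


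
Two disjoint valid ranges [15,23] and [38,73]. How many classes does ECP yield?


Valid ranges: [15,23] and [38,73]
Class 1: x < 15 — invalid
Class 2: 15 ≤ x ≤ 23 — valid
Class 3: 23 < x < 38 — invalid (gap between ranges)
Class 4: 38 ≤ x ≤ 73 — valid
Class 5: x > 73 — invalid
Total equivalence classes: 5

5 equivalence classes


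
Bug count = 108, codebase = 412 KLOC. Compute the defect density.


Defect density = defects / KLOC
Defect density = 108 / 412
Defect density = 0.262 defects/KLOC

0.262 defects/KLOC


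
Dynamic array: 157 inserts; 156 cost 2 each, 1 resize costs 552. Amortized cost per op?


Formula: Amortized cost = Total cost / Operations
Total cost = (156 * 2) + (1 * 552)
Total cost = 312 + 552 = 864
Amortized = 864 / 157 = 5.5032

5.5032


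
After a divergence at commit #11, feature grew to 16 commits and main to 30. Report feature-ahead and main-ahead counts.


Common ancestor: commit #11
feature commits after divergence: 16 - 11 = 5
main commits after divergence: 30 - 11 = 19
feature is 5 commits ahead of main
main is 19 commits ahead of feature

feature ahead: 5, main ahead: 19


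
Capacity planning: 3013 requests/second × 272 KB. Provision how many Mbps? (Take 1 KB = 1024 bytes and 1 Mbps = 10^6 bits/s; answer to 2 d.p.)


Formula: Mbps = payload_bytes * RPS * 8 / 1e6
Payload per request = 272 KB = 272 * 1024 = 278528 bytes
Total bytes/sec = 278528 * 3013 = 839204864
Total bits/sec = 839204864 * 8 = 6713638912
Mbps = 6713638912 / 1e6 = 6713.64

6713.64 Mbps


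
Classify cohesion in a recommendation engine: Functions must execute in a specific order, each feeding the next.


Reasoning: Output of one is input to next
Type: Sequential cohesion

Sequential cohesion


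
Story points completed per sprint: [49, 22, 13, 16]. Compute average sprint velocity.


Formula: Avg velocity = Total points / Number of sprints
Points: [49, 22, 13, 16]
Sum = 49 + 22 + 13 + 16 = 100
Avg velocity = 100 / 4 = 25.0 points/sprint

25.0 points/sprint


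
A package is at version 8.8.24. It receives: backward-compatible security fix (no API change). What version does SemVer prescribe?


Current: 8.8.24
Change category: 'backward-compatible security fix (no API change)' → patch bump
SemVer rule: patch bump → increment PATCH (MAJOR and MINOR unchanged)
New: 8.8.25

8.8.25


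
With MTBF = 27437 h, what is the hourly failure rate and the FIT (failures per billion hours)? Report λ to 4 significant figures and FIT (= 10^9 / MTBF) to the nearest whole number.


Formula: λ = 1 / MTBF; FIT = λ × 1e9 = 1e9 / MTBF
λ = 1 / 27437 ≈ 3.645e-05 failures/hour
FIT = 1e9 / 27437 ≈ 36447 failures per 1e9 hours (nearest whole number)

λ = 3.645e-05 /h, FIT = 36447


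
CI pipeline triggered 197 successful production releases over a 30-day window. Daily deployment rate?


Formula: deployments per day = releases / days
= 197 / 30
= 6.567 deploys/day
(equivalently, 45.97 deploys/week)

6.567 deploys/day


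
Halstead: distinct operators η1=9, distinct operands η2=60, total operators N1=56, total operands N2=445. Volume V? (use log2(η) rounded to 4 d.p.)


Formula: V = N * log2(η), where N = N1 + N2 and η = η1 + η2
η = 9 + 60 = 69
N = 56 + 445 = 501
log2(69) ≈ 6.1085
V = 501 * 6.1085 = 3060.36

3060.36


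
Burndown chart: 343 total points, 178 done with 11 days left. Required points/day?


Formula: Required rate = Remaining points / Days left
Remaining = 343 - 178 = 165 points
Required rate = 165 / 11 = 15.0 points/day

15.0 points/day


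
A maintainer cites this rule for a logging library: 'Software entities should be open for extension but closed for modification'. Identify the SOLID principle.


This describes the Open/Closed Principle (OCP)

Open/Closed Principle (OCP)


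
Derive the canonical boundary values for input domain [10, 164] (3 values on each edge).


Range: [10, 164]
Boundaries: just below min, min, min+1, max-1, max, just above max
Values: [9, 10, 11, 163, 164, 165]

[9, 10, 11, 163, 164, 165]


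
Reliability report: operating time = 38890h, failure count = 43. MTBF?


Formula: MTBF = Total operating time / Number of failures
MTBF = 38890 / 43
MTBF = 904.42 hours

904.42 hours


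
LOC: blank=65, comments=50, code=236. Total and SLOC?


Total LOC = blank + comment + code
Total LOC = 65 + 50 + 236 = 351
SLOC (source only) = code = 236

Total LOC: 351, SLOC: 236


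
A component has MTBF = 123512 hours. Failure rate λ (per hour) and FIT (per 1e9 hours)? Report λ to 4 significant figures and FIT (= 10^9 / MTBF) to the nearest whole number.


Formula: λ = 1 / MTBF; FIT = λ × 1e9 = 1e9 / MTBF
λ = 1 / 123512 ≈ 8.096e-06 failures/hour
FIT = 1e9 / 123512 ≈ 8096 failures per 1e9 hours (nearest whole number)

λ = 8.096e-06 /h, FIT = 8096


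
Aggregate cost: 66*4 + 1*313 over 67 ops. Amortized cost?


Formula: Amortized cost = Total cost / Operations
Total cost = (66 * 4) + (1 * 313)
Total cost = 264 + 313 = 577
Amortized = 577 / 67 = 8.6119

8.6119


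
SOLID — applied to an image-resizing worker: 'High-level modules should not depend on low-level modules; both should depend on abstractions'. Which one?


This describes the Dependency Inversion Principle (DIP)

Dependency Inversion Principle (DIP)


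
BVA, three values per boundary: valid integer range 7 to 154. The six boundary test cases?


Range: [7, 154]
Boundaries: just below min, min, min+1, max-1, max, just above max
Values: [6, 7, 8, 153, 154, 155]

[6, 7, 8, 153, 154, 155]


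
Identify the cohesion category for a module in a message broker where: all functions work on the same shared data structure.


Reasoning: Functions share data
Type: Communicational cohesion

Communicational cohesion


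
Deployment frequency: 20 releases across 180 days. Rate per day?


Formula: deployments per day = releases / days
= 20 / 180
= 0.111 deploys/day
(equivalently, 0.78 deploys/week)

0.111 deploys/day


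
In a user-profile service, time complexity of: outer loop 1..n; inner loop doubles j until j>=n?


Reasoning: linear outer times logarithmic inner
Complexity: O(n log n)

O(n log n)


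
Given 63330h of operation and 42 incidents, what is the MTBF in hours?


Formula: MTBF = Total operating time / Number of failures
MTBF = 63330 / 42
MTBF = 1507.86 hours

1507.86 hours


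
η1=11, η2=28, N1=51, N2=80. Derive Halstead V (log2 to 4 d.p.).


Formula: V = N * log2(η), where N = N1 + N2 and η = η1 + η2
η = 11 + 28 = 39
N = 51 + 80 = 131
log2(39) ≈ 5.2854
V = 131 * 5.2854 = 692.39

692.39


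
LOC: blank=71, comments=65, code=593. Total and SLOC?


Total LOC = blank + comment + code
Total LOC = 71 + 65 + 593 = 729
SLOC (source only) = code = 593

Total LOC: 729, SLOC: 593


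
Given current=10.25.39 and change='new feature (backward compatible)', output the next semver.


Current: 10.25.39
Change category: 'new feature (backward compatible)' → minor bump
SemVer rule: minor bump → increment MINOR, reset PATCH to 0 (MAJOR unchanged)
New: 10.26.0

10.26.0


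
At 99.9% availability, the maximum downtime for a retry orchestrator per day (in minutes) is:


Formula: allowed downtime = period * (100 - SLA) / 100
Period (day) = 1440 minutes
Unavailability fraction = (100 - 99.9) / 100
Allowed downtime = 1440 * (100 - 99.9) / 100
Allowed downtime = 1.44 minutes

1.44 minutes


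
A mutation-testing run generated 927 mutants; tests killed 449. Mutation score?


Mutation score = killed / total * 100
Mutation score = 449 / 927 * 100
Mutation score = 48.44%

48.44%


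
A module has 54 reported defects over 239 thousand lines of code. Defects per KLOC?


Defect density = defects / KLOC
Defect density = 54 / 239
Defect density = 0.226 defects/KLOC

0.226 defects/KLOC


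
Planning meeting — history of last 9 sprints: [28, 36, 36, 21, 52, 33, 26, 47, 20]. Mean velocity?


Formula: Avg velocity = Total points / Number of sprints
Points: [28, 36, 36, 21, 52, 33, 26, 47, 20]
Sum = 28 + 36 + 36 + 21 + 52 + 33 + 26 + 47 + 20 = 299
Avg velocity = 299 / 9 = 33.22 points/sprint

33.22 points/sprint


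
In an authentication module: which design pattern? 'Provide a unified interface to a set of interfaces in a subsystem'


This matches the Facade pattern

Facade


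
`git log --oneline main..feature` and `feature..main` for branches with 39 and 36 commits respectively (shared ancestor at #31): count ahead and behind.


Common ancestor: commit #31
feature commits after divergence: 39 - 31 = 8
main commits after divergence: 36 - 31 = 5
feature is 8 commits ahead of main
main is 5 commits ahead of feature

feature ahead: 8, main ahead: 5


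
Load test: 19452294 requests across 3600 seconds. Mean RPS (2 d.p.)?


Formula: throughput = requests / seconds
throughput = 19452294 / 3600
throughput = 5403.42 requests/second

5403.42 requests/second


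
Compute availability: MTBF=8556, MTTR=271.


Availability = MTBF / (MTBF + MTTR)
Availability = 8556 / (8556 + 271)
Availability = 8556 / 8827
Availability = 96.9299%

96.9299%


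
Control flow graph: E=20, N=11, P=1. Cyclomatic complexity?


Formula: V(G) = E - N + 2P
V(G) = 20 - 11 + 2*1
V(G) = 9 + 2
V(G) = 11

11


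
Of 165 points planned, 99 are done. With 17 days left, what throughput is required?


Formula: Required rate = Remaining points / Days left
Remaining = 165 - 99 = 66 points
Required rate = 66 / 17 = 3.88 points/day

3.88 points/day


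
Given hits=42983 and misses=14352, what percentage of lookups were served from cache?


Formula: hit rate = hits / (hits + misses) * 100
hit rate = 42983 / (42983 + 14352) * 100
hit rate = 42983 / 57335 * 100
hit rate = 74.97%

74.97%


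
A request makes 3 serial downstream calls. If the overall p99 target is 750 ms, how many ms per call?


Formula: per_stage = total_budget / stages
per_stage = 750 / 3
per_stage = 250.0 ms

250.0 ms


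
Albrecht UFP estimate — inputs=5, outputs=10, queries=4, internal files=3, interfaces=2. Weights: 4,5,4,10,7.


UFP = EI*4 + EO*5 + EQ*4 + ILF*10 + EIF*7
UFP = 5*4 + 10*5 + 4*4 + 3*10 + 2*7
UFP = 20 + 50 + 16 + 30 + 14
UFP = 130

130


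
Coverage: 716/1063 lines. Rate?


Coverage = covered / total * 100
Coverage = 716 / 1063 * 100
Coverage = 67.36%

67.36%
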